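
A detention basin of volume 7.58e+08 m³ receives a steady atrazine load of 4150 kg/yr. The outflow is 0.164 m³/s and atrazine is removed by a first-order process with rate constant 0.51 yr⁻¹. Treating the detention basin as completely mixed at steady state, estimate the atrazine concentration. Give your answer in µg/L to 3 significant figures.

10.6 µg/L

Outflow Q = 0.164 m³/s × 3.156e+07 s/yr = 5.175e+06 m³/yr.
Steady-state CSTR mass balance: W = Q·C + k·V·C, so C = W/(Q + kV).
Q + kV = 5.175e+06 + 0.51·7.58e+08 = 3.918e+08 m³/yr.
C = 4150/3.918e+08 = 1.059e-05 kg/m³ = 0.01059 mg/L = 10.59 µg/L.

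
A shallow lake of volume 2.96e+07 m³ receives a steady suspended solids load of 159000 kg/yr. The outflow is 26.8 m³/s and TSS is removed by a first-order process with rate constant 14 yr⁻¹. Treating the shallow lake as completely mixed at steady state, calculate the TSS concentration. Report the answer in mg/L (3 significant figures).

Outflow Q = 26.8 m³/s × 3.156e+07 s/yr = 8.457e+08 m³/yr.
Steady-state CSTR mass balance: W = Q·C + k·V·C, so C = W/(Q + kV).
Q + kV = 8.457e+08 + 14·2.96e+07 = 1.26e+09 m³/yr.
C = 159000/1.26e+09 = 0.0001262 kg/m³ = 0.1262 mg/L.

0.126 mg/L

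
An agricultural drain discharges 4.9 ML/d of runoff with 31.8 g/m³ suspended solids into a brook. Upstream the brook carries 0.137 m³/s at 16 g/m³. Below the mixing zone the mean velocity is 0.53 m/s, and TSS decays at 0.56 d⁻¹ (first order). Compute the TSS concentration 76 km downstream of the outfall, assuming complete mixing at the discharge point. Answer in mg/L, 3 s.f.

8.14 mg/L

4.9 ML/d = 0.05671 m³/s.
After complete mixing, C₀ = (0.05671·31.8 + 0.137·16) / 0.1937 = 20.63 mg/L.
Travel time t = 7.6e+04 m / 0.53 m/s = 1.434e+05 s = 1.66 d.
C = 20.63·exp(−0.56·1.66) = 20.63·0.3948 = 8.143 mg/L.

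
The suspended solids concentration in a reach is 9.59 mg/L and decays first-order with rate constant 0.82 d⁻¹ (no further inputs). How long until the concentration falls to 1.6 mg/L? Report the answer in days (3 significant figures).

t = ln(C₀/C)/k = ln(9.59/1.6)/0.82 = 1.791/0.82 = 2.184 d.

2.18 d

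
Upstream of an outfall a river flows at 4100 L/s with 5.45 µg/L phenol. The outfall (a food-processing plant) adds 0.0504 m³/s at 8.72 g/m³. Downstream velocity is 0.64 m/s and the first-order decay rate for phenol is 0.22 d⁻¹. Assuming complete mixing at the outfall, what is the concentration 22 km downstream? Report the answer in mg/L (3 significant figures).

4100 L/s = 4.1 m³/s.
5.45 µg/L = 0.00545 mg/L.
After complete mixing, C₀ = (0.0504·8.72 + 4.1·0.00545) / 4.15 = 0.1113 mg/L.
Travel time t = 2.2e+04 m / 0.64 m/s = 3.438e+04 s = 0.3979 d.
C = 0.1113·exp(−0.22·0.3979) = 0.1113·0.9162 = 0.1019 mg/L.

0.102 mg/L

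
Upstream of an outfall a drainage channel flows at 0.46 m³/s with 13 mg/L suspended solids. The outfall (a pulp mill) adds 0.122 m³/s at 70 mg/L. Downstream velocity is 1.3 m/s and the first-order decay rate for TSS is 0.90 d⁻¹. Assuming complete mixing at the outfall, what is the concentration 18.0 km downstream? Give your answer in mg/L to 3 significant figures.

21.6 mg/L

After complete mixing, C₀ = (0.122·70 + 0.46·13) / 0.582 = 24.95 mg/L.
Travel time t = 1.8e+04 m / 1.3 m/s = 1.385e+04 s = 0.1603 d.
C = 24.95·exp(−0.90·0.1603) = 24.95·0.8657 = 21.6 mg/L.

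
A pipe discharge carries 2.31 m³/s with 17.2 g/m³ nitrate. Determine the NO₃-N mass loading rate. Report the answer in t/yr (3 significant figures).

Mass flux = Q·C = 2.31 m³/s × 17.2 g/m³ = 39.73 g/s.
= 39.73 g/s × 31.56 = 1254 t/yr.

1250 t/yr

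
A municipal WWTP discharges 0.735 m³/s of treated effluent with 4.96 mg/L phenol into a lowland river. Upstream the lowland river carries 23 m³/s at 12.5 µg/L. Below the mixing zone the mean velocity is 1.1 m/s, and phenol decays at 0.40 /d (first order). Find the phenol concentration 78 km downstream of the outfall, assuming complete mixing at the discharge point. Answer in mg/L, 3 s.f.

0.119 mg/L

12.5 µg/L = 0.0125 mg/L.
After complete mixing, C₀ = (0.735·4.96 + 23·0.0125) / 23.73 = 0.1657 mg/L.
Travel time t = 7.8e+04 m / 1.1 m/s = 7.091e+04 s = 0.8207 d.
C = 0.1657·exp(−0.40·0.8207) = 0.1657·0.7202 = 0.1193 mg/L.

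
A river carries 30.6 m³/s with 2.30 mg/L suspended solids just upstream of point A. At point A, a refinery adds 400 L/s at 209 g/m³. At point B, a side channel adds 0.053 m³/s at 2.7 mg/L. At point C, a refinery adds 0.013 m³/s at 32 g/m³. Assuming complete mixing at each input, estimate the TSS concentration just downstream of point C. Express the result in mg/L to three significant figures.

4.97 mg/L

400 L/s = 0.4 m³/s.
After input A: C = (30.6·2.3 + 0.4·209) / 31 = 4.967 mg/L.
After input B: C = (31·4.967 + 0.053·2.7) / 31.05 = 4.963 mg/L.
After input C: C = (31.05·4.963 + 0.013·32) / 31.07 = 4.975 mg/L.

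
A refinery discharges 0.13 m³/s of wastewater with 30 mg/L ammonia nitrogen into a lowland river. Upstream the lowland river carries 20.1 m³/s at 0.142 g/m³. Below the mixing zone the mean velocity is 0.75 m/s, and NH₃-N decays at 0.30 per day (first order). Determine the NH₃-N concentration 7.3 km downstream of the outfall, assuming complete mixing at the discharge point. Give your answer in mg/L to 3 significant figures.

After complete mixing, C₀ = (0.13·30 + 20.1·0.142) / 20.23 = 0.3339 mg/L.
Travel time t = 7300 m / 0.75 m/s = 9733 s = 0.1127 d.
C = 0.3339·exp(−0.30·0.1127) = 0.3339·0.9668 = 0.3228 mg/L.

0.323 mg/L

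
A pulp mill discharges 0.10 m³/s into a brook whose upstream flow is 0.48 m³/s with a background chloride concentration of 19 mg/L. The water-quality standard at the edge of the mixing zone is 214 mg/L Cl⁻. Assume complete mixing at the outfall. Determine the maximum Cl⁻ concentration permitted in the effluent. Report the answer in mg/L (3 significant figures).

1150 mg/L

Mass balance: 214·0.58 = 0.1·Cₑ + 0.48·19.
Cₑ = (124.1 − 9.12) / 0.1 = 1150 mg/L.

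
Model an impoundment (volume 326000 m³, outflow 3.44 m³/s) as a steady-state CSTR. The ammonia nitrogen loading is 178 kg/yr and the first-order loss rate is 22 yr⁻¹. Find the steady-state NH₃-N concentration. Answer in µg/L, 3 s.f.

Outflow Q = 3.44 m³/s × 3.156e+07 s/yr = 1.086e+08 m³/yr.
Steady-state CSTR mass balance: W = Q·C + k·V·C, so C = W/(Q + kV).
Q + kV = 1.086e+08 + 22·326000 = 1.157e+08 m³/yr.
C = 178/1.157e+08 = 1.538e-06 kg/m³ = 0.001538 mg/L = 1.538 µg/L.

1.54 µg/L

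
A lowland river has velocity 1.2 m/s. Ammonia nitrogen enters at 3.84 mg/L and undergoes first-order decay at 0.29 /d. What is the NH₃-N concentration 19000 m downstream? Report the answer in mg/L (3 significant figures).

Travel time t = 19000 m / 1.2 m/s = 1.9e+04/1.2 = 1.583e+04 s = 0.1833 d.
First-order decay: C = 3.84·exp(−0.29·0.1833) = 3.84·0.9482 = 3.641 mg/L.

3.64 mg/L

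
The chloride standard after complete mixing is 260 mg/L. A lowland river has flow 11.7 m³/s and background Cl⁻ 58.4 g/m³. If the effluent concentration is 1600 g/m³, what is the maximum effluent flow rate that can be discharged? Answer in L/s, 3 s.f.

Mass balance at complete mixing: C_std·(Q_w + Q_r) = Q_w·C_e + Q_r·C_b.
Rearranging, Q_w = Q_r·(C_std − C_b)/(C_e − C_std) = 11.7·(260 − 58.4) / (1600 − 260) = 1.76 m³/s.
= 1760 L/s.

1760 L/s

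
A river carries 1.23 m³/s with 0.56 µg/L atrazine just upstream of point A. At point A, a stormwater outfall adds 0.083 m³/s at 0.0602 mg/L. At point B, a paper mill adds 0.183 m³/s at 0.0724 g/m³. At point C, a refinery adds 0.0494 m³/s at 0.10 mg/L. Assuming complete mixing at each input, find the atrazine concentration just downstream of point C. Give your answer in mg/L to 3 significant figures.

0.0154 mg/L

0.56 µg/L = 0.00056 mg/L.
After input A: C = (1.23·0.00056 + 0.083·0.0602) / 1.313 = 0.00433 mg/L.
After input B: C = (1.313·0.00433 + 0.183·0.0724) / 1.496 = 0.01266 mg/L.
After input C: C = (1.496·0.01266 + 0.0494·0.1) / 1.545 = 0.01545 mg/L.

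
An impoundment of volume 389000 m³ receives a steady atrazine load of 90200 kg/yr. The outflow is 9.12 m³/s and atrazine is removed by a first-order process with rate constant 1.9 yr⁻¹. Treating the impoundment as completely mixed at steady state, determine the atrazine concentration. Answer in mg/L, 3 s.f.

0.313 mg/L

Outflow Q = 9.12 m³/s × 3.156e+07 s/yr = 2.878e+08 m³/yr.
Steady-state CSTR mass balance: W = Q·C + k·V·C, so C = W/(Q + kV).
Q + kV = 2.878e+08 + 1.9·389000 = 2.885e+08 m³/yr.
C = 90200/2.885e+08 = 0.0003126 kg/m³ = 0.3126 mg/L.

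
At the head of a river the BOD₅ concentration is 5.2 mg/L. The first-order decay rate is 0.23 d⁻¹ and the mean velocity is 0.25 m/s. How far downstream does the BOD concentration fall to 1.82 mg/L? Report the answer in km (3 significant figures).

From C = C₀·e^(−kt), t = ln(C₀/C)/k = ln(5.2/1.82)/0.23 = 1.05/0.23 = 4.564 d.
Distance = v·t = 0.25 m/s × 3.944e+05 s = 9.859e+04 m = 98.59 km.

98.6 km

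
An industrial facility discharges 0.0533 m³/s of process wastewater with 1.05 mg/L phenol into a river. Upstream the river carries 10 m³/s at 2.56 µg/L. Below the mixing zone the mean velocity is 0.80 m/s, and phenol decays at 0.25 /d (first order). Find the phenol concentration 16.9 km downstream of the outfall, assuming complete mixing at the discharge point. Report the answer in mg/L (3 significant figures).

2.56 µg/L = 0.00256 mg/L.
After complete mixing, C₀ = (0.0533·1.05 + 10·0.00256) / 10.05 = 0.008113 mg/L.
Travel time t = 1.69e+04 m / 0.80 m/s = 2.112e+04 s = 0.2445 d.
C = 0.008113·exp(−0.25·0.2445) = 0.008113·0.9407 = 0.007632 mg/L.

0.00763 mg/L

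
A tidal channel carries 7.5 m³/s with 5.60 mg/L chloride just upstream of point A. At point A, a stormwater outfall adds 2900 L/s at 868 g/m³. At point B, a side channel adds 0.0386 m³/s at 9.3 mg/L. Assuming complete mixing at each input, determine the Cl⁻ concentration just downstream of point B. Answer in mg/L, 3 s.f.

245 mg/L

2900 L/s = 2.9 m³/s.
After input A: C = (7.5·5.6 + 2.9·868) / 10.4 = 246.1 mg/L.
After input B: C = (10.4·246.1 + 0.0386·9.3) / 10.44 = 245.2 mg/L.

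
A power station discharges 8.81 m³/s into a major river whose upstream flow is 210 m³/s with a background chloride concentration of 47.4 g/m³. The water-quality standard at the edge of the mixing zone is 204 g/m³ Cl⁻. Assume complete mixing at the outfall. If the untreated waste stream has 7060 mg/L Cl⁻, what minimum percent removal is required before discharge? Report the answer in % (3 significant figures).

44.2 %

Mass balance: 204·218.8 = 8.81·Cₑ + 210·47.4.
Cₑ = (4.464e+04 − 9954) / 8.81 = 3937 mg/L.
Required removal = 1 − 3937/7060 = 44.24 %.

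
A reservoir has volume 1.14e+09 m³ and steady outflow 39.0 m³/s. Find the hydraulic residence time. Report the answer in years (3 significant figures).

Q = 39.0 m³/s × 3.156e+07 s/yr = 1.231e+09 m³/yr.
Hydraulic residence time τ = V/Q = 1.14e+09/1.231e+09 = 0.9263 yr.

0.926 yr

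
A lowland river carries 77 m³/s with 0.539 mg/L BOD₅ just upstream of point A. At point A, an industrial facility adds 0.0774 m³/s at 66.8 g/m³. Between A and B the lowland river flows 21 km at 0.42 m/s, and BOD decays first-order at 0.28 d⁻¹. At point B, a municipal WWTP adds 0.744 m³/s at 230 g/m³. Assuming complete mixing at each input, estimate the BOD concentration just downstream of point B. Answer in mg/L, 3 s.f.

2.71 mg/L

After input A: C = (77·0.539 + 0.0774·66.8) / 77.08 = 0.6055 mg/L.
Over the 21 km reach to input B (t = 5e+04 s = 0.5787 d), decay gives C = 0.6055·exp(−0.28·0.5787) = 0.515 mg/L.
After input B: C = (77.08·0.515 + 0.744·230) / 77.82 = 2.709 mg/L.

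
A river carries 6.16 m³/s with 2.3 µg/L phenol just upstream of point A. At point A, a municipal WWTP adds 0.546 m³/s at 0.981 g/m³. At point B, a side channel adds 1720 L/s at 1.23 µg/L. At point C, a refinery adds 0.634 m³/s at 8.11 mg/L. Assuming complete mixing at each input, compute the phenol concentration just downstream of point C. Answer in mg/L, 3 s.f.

0.628 mg/L

2.3 µg/L = 0.0023 mg/L.
After input A: C = (6.16·0.0023 + 0.546·0.981) / 6.706 = 0.08199 mg/L.
1720 L/s = 1.72 m³/s.
1.23 µg/L = 0.00123 mg/L.
After input B: C = (6.706·0.08199 + 1.72·0.00123) / 8.426 = 0.0655 mg/L.
After input C: C = (8.426·0.0655 + 0.634·8.11) / 9.06 = 0.6284 mg/L.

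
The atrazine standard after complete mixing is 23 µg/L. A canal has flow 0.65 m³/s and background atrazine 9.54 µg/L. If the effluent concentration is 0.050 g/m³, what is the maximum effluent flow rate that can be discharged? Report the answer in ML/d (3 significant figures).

9.54 µg/L = 0.00954 mg/L.
23 µg/L = 0.023 mg/L.
Mass balance at complete mixing: C_std·(Q_w + Q_r) = Q_w·C_e + Q_r·C_b.
Rearranging, Q_w = Q_r·(C_std − C_b)/(C_e − C_std) = 0.65·(0.023 − 0.00954) / (0.05 − 0.023) = 0.324 m³/s.
= 28 ML/d.

28.0 ML/d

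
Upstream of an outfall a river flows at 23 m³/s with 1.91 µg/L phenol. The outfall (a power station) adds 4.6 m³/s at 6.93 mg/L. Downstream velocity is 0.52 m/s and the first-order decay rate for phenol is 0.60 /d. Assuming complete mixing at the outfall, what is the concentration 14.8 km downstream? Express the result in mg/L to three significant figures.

1.91 µg/L = 0.00191 mg/L.
After complete mixing, C₀ = (4.6·6.93 + 23·0.00191) / 27.6 = 1.157 mg/L.
Travel time t = 1.48e+04 m / 0.52 m/s = 2.846e+04 s = 0.3294 d.
C = 1.157·exp(−0.60·0.3294) = 1.157·0.8207 = 0.9492 mg/L.

0.949 mg/L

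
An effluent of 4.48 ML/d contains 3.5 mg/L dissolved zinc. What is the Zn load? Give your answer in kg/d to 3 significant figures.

15.7 kg/d

4.48 ML/d = 0.05185 m³/s.
Mass flux = Q·C = 0.05185 m³/s × 3.5 g/m³ = 0.1815 g/s.
= 0.1815 g/s × 86.4 = 15.68 kg/d.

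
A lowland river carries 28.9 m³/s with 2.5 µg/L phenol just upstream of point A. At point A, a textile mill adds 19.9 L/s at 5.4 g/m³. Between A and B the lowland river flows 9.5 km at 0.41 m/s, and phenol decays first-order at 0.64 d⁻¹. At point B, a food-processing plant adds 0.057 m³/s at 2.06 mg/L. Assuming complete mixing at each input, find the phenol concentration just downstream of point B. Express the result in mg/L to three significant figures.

2.5 µg/L = 0.0025 mg/L.
19.9 L/s = 0.0199 m³/s.
After input A: C = (28.9·0.0025 + 0.0199·5.4) / 28.92 = 0.006214 mg/L.
Over the 9.5 km reach to input B (t = 2.317e+04 s = 0.2682 d), decay gives C = 0.006214·exp(−0.64·0.2682) = 0.005234 mg/L.
After input B: C = (28.92·0.005234 + 0.057·2.06) / 28.98 = 0.009276 mg/L.

0.00928 mg/L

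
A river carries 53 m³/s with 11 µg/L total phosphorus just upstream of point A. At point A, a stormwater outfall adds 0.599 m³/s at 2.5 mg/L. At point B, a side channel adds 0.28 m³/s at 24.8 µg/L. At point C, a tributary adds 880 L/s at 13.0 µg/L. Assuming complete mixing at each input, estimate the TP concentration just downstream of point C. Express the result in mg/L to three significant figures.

0.0383 mg/L

11 µg/L = 0.011 mg/L.
After input A: C = (53·0.011 + 0.599·2.5) / 53.6 = 0.03882 mg/L.
24.8 µg/L = 0.0248 mg/L.
After input B: C = (53.6·0.03882 + 0.28·0.0248) / 53.88 = 0.03874 mg/L.
880 L/s = 0.88 m³/s.
13.0 µg/L = 0.013 mg/L.
After input C: C = (53.88·0.03874 + 0.88·0.013) / 54.76 = 0.03833 mg/L.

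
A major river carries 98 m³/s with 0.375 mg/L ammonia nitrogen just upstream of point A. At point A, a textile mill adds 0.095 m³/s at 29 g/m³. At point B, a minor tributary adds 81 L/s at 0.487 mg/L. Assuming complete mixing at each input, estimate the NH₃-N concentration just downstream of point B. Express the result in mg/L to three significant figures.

0.403 mg/L

After input A: C = (98·0.375 + 0.095·29) / 98.09 = 0.4027 mg/L.
81 L/s = 0.081 m³/s.
After input B: C = (98.09·0.4027 + 0.081·0.487) / 98.18 = 0.4028 mg/L.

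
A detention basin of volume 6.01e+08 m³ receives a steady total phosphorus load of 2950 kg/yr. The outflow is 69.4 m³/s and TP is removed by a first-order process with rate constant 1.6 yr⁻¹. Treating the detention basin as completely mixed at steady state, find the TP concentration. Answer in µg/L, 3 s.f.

0.936 µg/L

Outflow Q = 69.4 m³/s × 3.156e+07 s/yr = 2.19e+09 m³/yr.
Steady-state CSTR mass balance: W = Q·C + k·V·C, so C = W/(Q + kV).
Q + kV = 2.19e+09 + 1.6·6.01e+08 = 3.152e+09 m³/yr.
C = 2950/3.152e+09 = 9.36e-07 kg/m³ = 0.000936 mg/L = 0.936 µg/L.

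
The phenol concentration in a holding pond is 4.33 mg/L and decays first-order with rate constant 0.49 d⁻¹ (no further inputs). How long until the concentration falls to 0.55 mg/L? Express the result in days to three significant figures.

t = ln(C₀/C)/k = ln(4.33/0.55)/0.49 = 2.063/0.49 = 4.211 d.

4.21 d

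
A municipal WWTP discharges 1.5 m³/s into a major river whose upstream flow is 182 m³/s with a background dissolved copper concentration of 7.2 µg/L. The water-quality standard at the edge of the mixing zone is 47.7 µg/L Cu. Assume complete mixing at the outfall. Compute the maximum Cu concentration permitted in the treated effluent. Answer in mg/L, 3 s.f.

4.96 mg/L

7.2 µg/L = 0.0072 mg/L.
47.7 µg/L = 0.0477 mg/L.
Mass balance: 0.0477·183.5 = 1.5·Cₑ + 182·0.0072.
Cₑ = (8.753 − 1.31) / 1.5 = 4.962 mg/L.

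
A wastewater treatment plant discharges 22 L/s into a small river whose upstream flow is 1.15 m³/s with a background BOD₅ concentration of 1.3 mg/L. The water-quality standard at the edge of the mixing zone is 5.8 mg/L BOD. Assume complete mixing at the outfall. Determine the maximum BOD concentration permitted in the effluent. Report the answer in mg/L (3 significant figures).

22 L/s = 0.022 m³/s.
Mass balance: 5.8·1.172 = 0.022·Cₑ + 1.15·1.3.
Cₑ = (6.798 − 1.495) / 0.022 = 241 mg/L.

241 mg/L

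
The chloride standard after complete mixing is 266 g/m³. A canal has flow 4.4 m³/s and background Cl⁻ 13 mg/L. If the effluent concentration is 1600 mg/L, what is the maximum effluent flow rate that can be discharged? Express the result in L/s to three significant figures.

834 L/s

Mass balance at complete mixing: C_std·(Q_w + Q_r) = Q_w·C_e + Q_r·C_b.
Rearranging, Q_w = Q_r·(C_std − C_b)/(C_e − C_std) = 4.4·(266 − 13) / (1600 − 266) = 0.8345 m³/s.
= 834.5 L/s.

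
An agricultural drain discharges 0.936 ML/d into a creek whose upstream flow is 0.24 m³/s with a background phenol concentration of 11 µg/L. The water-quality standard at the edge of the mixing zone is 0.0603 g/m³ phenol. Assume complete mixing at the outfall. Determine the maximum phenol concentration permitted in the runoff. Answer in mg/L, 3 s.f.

0.936 ML/d = 0.01083 m³/s.
11 µg/L = 0.011 mg/L.
Mass balance: 0.0603·0.2508 = 0.01083·Cₑ + 0.24·0.011.
Cₑ = (0.01513 − 0.00264) / 0.01083 = 1.152 mg/L.

1.15 mg/L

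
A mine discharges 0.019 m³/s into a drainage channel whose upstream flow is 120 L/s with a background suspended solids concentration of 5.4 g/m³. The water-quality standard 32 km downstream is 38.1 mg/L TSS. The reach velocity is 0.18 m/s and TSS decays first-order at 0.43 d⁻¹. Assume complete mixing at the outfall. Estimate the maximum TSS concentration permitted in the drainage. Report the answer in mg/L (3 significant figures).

641 mg/L

120 L/s = 0.12 m³/s.
Travel time to the compliance point: t = 3.2e+04/0.18 = 1.778e+05 s = 2.058 d; decay factor exp(−0.43·2.058) = 0.4128.
So the concentration just after mixing may be at most 38.1/0.4128 = 92.29 mg/L.
Mass balance: 92.29·0.139 = 0.019·Cₑ + 0.12·5.4.
Cₑ = (12.83 − 0.648) / 0.019 = 641.1 mg/L.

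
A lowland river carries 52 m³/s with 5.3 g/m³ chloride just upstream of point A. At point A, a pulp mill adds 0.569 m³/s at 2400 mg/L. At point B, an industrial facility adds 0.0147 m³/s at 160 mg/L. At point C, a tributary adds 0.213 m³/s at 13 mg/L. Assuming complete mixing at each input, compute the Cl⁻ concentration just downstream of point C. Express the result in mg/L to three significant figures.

After input A: C = (52·5.3 + 0.569·2400) / 52.57 = 31.22 mg/L.
After input B: C = (52.57·31.22 + 0.0147·160) / 52.58 = 31.26 mg/L.
After input C: C = (52.58·31.26 + 0.213·13) / 52.8 = 31.18 mg/L.

31.2 mg/L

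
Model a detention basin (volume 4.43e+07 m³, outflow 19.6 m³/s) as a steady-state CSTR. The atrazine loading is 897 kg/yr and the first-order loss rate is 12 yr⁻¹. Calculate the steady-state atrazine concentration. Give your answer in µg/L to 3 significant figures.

0.780 µg/L

Outflow Q = 19.6 m³/s × 3.156e+07 s/yr = 6.185e+08 m³/yr.
Steady-state CSTR mass balance: W = Q·C + k·V·C, so C = W/(Q + kV).
Q + kV = 6.185e+08 + 12·4.43e+07 = 1.15e+09 m³/yr.
C = 897/1.15e+09 = 7.799e-07 kg/m³ = 0.0007799 mg/L = 0.7799 µg/L.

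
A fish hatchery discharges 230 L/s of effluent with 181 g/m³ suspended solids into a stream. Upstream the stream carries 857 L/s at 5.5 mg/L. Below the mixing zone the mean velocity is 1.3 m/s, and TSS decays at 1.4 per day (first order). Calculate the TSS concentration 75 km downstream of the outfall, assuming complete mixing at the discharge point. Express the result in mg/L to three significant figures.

230 L/s = 0.23 m³/s.
857 L/s = 0.857 m³/s.
After complete mixing, C₀ = (0.23·181 + 0.857·5.5) / 1.087 = 42.63 mg/L.
Travel time t = 7.5e+04 m / 1.3 m/s = 5.769e+04 s = 0.6677 d.
C = 42.63·exp(−1.4·0.6677) = 42.63·0.3927 = 16.74 mg/L.

16.7 mg/L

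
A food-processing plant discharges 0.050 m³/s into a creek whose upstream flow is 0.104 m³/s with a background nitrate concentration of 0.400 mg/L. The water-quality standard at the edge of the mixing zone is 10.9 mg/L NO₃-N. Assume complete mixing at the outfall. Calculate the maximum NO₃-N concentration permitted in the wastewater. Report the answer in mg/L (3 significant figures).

32.7 mg/L

Mass balance: 10.9·0.154 = 0.05·Cₑ + 0.104·0.4.
Cₑ = (1.679 − 0.0416) / 0.05 = 32.74 mg/L.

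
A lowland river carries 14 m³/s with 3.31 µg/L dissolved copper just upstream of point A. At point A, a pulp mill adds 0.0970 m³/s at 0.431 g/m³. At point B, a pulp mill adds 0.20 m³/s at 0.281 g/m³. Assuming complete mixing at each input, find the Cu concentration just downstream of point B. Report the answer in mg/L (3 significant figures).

3.31 µg/L = 0.00331 mg/L.
After input A: C = (14·0.00331 + 0.097·0.431) / 14.1 = 0.006253 mg/L.
After input B: C = (14.1·0.006253 + 0.2·0.281) / 14.3 = 0.0101 mg/L.

0.0101 mg/L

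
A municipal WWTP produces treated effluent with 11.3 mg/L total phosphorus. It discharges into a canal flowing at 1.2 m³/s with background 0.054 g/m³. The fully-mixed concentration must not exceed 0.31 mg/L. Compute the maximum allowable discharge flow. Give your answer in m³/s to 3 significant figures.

Mass balance at complete mixing: C_std·(Q_w + Q_r) = Q_w·C_e + Q_r·C_b.
Rearranging, Q_w = Q_r·(C_std − C_b)/(C_e − C_std) = 1.2·(0.31 − 0.054) / (11.3 − 0.31) = 0.02795 m³/s.

0.0280 m³/s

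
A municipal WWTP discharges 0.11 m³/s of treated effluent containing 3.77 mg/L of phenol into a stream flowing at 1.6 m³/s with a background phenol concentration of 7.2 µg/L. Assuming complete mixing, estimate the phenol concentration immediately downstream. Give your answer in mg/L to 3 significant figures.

0.249 mg/L

7.2 µg/L = 0.0072 mg/L.
Flow-weighted mixing gives C = (0.11·3.77 + 1.6·0.0072) / (0.11 + 1.6) = 0.4262/1.71 = 0.2493 mg/L.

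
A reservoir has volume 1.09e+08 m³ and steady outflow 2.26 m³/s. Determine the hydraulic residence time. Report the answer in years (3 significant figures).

Q = 2.26 m³/s × 3.156e+07 s/yr = 7.132e+07 m³/yr.
Hydraulic residence time τ = V/Q = 1.09e+08/7.132e+07 = 1.528 yr.

1.53 yr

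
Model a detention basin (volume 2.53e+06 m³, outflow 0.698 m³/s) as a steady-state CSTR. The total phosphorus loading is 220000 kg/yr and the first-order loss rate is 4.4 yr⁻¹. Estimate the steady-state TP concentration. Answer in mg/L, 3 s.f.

6.63 mg/L

Outflow Q = 0.698 m³/s × 3.156e+07 s/yr = 2.203e+07 m³/yr.
Steady-state CSTR mass balance: W = Q·C + k·V·C, so C = W/(Q + kV).
Q + kV = 2.203e+07 + 4.4·2.53e+06 = 3.316e+07 m³/yr.
C = 220000/3.316e+07 = 0.006635 kg/m³ = 6.635 mg/L.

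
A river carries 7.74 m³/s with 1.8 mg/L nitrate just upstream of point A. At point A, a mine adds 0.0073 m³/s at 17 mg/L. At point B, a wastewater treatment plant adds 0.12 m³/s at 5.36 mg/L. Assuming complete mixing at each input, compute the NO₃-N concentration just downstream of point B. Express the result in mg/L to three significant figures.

1.87 mg/L

After input A: C = (7.74·1.8 + 0.0073·17) / 7.747 = 1.814 mg/L.
After input B: C = (7.747·1.814 + 0.12·5.36) / 7.867 = 1.868 mg/L.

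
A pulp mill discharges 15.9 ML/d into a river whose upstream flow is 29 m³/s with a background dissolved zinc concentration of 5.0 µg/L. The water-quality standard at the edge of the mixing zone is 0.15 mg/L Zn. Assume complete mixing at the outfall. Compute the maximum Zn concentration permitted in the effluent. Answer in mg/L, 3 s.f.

15.9 ML/d = 0.184 m³/s.
5.0 µg/L = 0.005 mg/L.
Mass balance: 0.15·29.18 = 0.184·Cₑ + 29·0.005.
Cₑ = (4.378 − 0.145) / 0.184 = 23 mg/L.

23.0 mg/L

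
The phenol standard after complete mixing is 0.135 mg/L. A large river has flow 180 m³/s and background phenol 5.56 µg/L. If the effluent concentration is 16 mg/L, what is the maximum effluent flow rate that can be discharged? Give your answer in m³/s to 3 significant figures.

1.47 m³/s

5.56 µg/L = 0.00556 mg/L.
Mass balance at complete mixing: C_std·(Q_w + Q_r) = Q_w·C_e + Q_r·C_b.
Rearranging, Q_w = Q_r·(C_std − C_b)/(C_e − C_std) = 180·(0.135 − 0.00556) / (16 − 0.135) = 1.469 m³/s.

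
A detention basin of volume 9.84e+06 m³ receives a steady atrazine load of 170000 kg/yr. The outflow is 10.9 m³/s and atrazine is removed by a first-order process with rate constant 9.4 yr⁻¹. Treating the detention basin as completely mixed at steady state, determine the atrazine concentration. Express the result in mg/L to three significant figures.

Outflow Q = 10.9 m³/s × 3.156e+07 s/yr = 3.44e+08 m³/yr.
Steady-state CSTR mass balance: W = Q·C + k·V·C, so C = W/(Q + kV).
Q + kV = 3.44e+08 + 9.4·9.84e+06 = 4.365e+08 m³/yr.
C = 170000/4.365e+08 = 0.0003895 kg/m³ = 0.3895 mg/L.

0.389 mg/L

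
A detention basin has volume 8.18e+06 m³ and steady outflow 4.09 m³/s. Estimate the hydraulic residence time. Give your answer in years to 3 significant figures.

0.0634 yr

Q = 4.09 m³/s × 3.156e+07 s/yr = 1.291e+08 m³/yr.
Hydraulic residence time τ = V/Q = 8.18e+06/1.291e+08 = 0.06338 yr.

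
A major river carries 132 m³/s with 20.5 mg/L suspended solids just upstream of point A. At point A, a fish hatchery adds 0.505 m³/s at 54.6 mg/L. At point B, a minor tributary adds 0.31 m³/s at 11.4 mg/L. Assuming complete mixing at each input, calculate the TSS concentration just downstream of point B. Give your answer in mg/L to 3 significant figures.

After input A: C = (132·20.5 + 0.505·54.6) / 132.5 = 20.63 mg/L.
After input B: C = (132.5·20.63 + 0.31·11.4) / 132.8 = 20.61 mg/L.

20.6 mg/L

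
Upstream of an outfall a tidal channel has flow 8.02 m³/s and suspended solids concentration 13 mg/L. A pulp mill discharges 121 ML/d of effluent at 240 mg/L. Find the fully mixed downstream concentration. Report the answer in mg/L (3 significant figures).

46.7 mg/L

121 ML/d = 1.4 m³/s.
Conservation of mass across the mixing zone: C = (1.4·240 + 8.02·13) / (1.4 + 8.02) = 440.4/9.42 = 46.75 mg/L.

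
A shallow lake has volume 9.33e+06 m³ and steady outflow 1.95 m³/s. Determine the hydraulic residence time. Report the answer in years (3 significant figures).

Q = 1.95 m³/s × 3.156e+07 s/yr = 6.154e+07 m³/yr.
Hydraulic residence time τ = V/Q = 9.33e+06/6.154e+07 = 0.1516 yr.

0.152 yr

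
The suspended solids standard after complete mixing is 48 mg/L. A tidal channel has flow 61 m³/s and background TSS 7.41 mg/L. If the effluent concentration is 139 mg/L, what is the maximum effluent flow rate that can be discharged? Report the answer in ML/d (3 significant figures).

2350 ML/d

Mass balance at complete mixing: C_std·(Q_w + Q_r) = Q_w·C_e + Q_r·C_b.
Rearranging, Q_w = Q_r·(C_std − C_b)/(C_e − C_std) = 61·(48 − 7.41) / (139 − 48) = 27.21 m³/s.
= 2351 ML/d.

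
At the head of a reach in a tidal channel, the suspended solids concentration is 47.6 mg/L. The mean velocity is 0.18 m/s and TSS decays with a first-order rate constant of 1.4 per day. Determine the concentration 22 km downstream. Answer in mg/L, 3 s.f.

Travel time t = 22 km / 0.18 m/s = 2.2e+04/0.18 = 1.222e+05 s = 1.415 d.
First-order decay: C = 47.6·exp(−1.4·1.415) = 47.6·0.138 = 6.569 mg/L.

6.57 mg/L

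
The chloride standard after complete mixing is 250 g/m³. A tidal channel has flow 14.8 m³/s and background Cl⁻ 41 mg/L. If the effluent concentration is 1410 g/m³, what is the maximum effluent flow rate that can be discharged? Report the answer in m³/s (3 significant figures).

Mass balance at complete mixing: C_std·(Q_w + Q_r) = Q_w·C_e + Q_r·C_b.
Rearranging, Q_w = Q_r·(C_std − C_b)/(C_e − C_std) = 14.8·(250 − 41) / (1410 − 250) = 2.667 m³/s.

2.67 m³/s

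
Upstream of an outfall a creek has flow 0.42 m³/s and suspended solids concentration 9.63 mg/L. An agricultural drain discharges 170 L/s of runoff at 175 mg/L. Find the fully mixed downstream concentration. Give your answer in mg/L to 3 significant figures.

170 L/s = 0.17 m³/s.
Conservation of mass across the mixing zone: C = (0.17·175 + 0.42·9.63) / (0.17 + 0.42) = 33.79/0.59 = 57.28 mg/L.

57.3 mg/L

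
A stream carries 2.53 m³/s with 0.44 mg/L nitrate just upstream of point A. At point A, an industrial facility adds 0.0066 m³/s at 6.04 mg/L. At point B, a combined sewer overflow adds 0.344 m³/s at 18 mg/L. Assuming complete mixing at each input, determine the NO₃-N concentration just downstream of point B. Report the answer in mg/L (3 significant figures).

After input A: C = (2.53·0.44 + 0.0066·6.04) / 2.537 = 0.4546 mg/L.
After input B: C = (2.537·0.4546 + 0.344·18) / 2.881 = 2.55 mg/L.

2.55 mg/L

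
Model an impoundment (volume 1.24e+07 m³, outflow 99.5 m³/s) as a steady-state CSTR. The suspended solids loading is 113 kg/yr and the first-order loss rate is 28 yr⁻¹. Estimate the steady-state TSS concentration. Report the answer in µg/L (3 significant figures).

0.0324 µg/L

Outflow Q = 99.5 m³/s × 3.156e+07 s/yr = 3.14e+09 m³/yr.
Steady-state CSTR mass balance: W = Q·C + k·V·C, so C = W/(Q + kV).
Q + kV = 3.14e+09 + 28·1.24e+07 = 3.487e+09 m³/yr.
C = 113/3.487e+09 = 3.24e-08 kg/m³ = 3.24e-05 mg/L = 0.0324 µg/L.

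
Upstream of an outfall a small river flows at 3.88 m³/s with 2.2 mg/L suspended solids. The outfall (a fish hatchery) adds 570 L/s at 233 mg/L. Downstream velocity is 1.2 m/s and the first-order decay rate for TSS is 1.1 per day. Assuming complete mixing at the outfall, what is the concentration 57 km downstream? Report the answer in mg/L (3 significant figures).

570 L/s = 0.57 m³/s.
After complete mixing, C₀ = (0.57·233 + 3.88·2.2) / 4.45 = 31.76 mg/L.
Travel time t = 5.7e+04 m / 1.2 m/s = 4.75e+04 s = 0.5498 d.
C = 31.76·exp(−1.1·0.5498) = 31.76·0.5462 = 17.35 mg/L.

17.3 mg/L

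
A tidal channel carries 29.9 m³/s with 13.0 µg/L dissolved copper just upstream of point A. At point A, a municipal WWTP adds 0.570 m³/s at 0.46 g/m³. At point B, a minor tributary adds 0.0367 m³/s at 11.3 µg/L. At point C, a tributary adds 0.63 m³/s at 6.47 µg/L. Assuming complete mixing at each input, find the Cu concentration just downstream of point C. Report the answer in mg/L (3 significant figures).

0.0210 mg/L

13.0 µg/L = 0.013 mg/L.
After input A: C = (29.9·0.013 + 0.57·0.46) / 30.47 = 0.02136 mg/L.
11.3 µg/L = 0.0113 mg/L.
After input B: C = (30.47·0.02136 + 0.0367·0.0113) / 30.51 = 0.02135 mg/L.
6.47 µg/L = 0.00647 mg/L.
After input C: C = (30.51·0.02135 + 0.63·0.00647) / 31.14 = 0.02105 mg/L.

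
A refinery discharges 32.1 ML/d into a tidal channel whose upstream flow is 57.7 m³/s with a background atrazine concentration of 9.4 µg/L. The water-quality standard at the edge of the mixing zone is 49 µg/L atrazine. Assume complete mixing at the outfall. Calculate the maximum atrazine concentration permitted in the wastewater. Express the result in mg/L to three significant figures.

6.20 mg/L

32.1 ML/d = 0.3715 m³/s.
9.4 µg/L = 0.0094 mg/L.
49 µg/L = 0.049 mg/L.
Mass balance: 0.049·58.07 = 0.3715·Cₑ + 57.7·0.0094.
Cₑ = (2.846 − 0.5424) / 0.3715 = 6.199 mg/L.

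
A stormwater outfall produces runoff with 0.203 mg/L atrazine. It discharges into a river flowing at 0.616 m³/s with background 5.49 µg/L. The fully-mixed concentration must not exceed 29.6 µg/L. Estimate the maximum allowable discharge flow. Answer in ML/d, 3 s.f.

7.40 ML/d

5.49 µg/L = 0.00549 mg/L.
29.6 µg/L = 0.0296 mg/L.
Mass balance at complete mixing: C_std·(Q_w + Q_r) = Q_w·C_e + Q_r·C_b.
Rearranging, Q_w = Q_r·(C_std − C_b)/(C_e − C_std) = 0.616·(0.0296 − 0.00549) / (0.203 − 0.0296) = 0.08565 m³/s.
= 7.4 ML/d.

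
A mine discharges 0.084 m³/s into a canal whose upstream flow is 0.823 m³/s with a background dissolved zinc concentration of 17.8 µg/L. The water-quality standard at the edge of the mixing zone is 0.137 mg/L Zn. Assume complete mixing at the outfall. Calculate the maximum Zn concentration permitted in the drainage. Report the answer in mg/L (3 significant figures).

1.30 mg/L

17.8 µg/L = 0.0178 mg/L.
Mass balance: 0.137·0.907 = 0.084·Cₑ + 0.823·0.0178.
Cₑ = (0.1243 − 0.01465) / 0.084 = 1.305 mg/L.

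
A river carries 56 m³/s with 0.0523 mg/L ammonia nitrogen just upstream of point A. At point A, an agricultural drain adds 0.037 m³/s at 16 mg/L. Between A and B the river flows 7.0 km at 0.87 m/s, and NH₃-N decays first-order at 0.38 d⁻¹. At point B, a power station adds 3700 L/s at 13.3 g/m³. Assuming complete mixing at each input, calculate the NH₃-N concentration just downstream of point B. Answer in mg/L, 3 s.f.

After input A: C = (56·0.0523 + 0.037·16) / 56.04 = 0.06283 mg/L.
Over the 7.0 km reach to input B (t = 8046 s = 0.09312 d), decay gives C = 0.06283·exp(−0.38·0.09312) = 0.06065 mg/L.
3700 L/s = 3.7 m³/s.
After input B: C = (56.04·0.06065 + 3.7·13.3) / 59.74 = 0.8807 mg/L.

0.881 mg/L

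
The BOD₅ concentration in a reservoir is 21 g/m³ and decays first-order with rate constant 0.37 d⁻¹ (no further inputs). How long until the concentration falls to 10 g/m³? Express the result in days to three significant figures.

2.01 d

t = ln(C₀/C)/k = ln(21/10)/0.37 = 0.7419/0.37 = 2.005 d.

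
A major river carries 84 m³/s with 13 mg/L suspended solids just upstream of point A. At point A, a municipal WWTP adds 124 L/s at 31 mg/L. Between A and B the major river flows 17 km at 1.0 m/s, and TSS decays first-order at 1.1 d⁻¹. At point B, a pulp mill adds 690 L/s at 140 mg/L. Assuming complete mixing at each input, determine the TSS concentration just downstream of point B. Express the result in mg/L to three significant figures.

124 L/s = 0.124 m³/s.
After input A: C = (84·13 + 0.124·31) / 84.12 = 13.03 mg/L.
Over the 17 km reach to input B (t = 1.7e+04 s = 0.1968 d), decay gives C = 13.03·exp(−1.1·0.1968) = 10.49 mg/L.
690 L/s = 0.69 m³/s.
After input B: C = (84.12·10.49 + 0.69·140) / 84.81 = 11.54 mg/L.

11.5 mg/L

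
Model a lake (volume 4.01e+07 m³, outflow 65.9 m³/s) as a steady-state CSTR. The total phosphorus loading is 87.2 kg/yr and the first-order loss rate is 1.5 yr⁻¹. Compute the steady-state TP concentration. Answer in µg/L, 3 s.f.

Outflow Q = 65.9 m³/s × 3.156e+07 s/yr = 2.08e+09 m³/yr.
Steady-state CSTR mass balance: W = Q·C + k·V·C, so C = W/(Q + kV).
Q + kV = 2.08e+09 + 1.5·4.01e+07 = 2.14e+09 m³/yr.
C = 87.2/2.14e+09 = 4.075e-08 kg/m³ = 4.075e-05 mg/L = 0.04075 µg/L.

0.0408 µg/L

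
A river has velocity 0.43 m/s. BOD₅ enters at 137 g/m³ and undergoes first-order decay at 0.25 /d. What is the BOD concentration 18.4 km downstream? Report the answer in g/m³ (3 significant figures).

121 g/m³

Travel time t = 18.4 km / 0.43 m/s = 1.84e+04/0.43 = 4.279e+04 s = 0.4953 d.
First-order decay: C = 137·exp(−0.25·0.4953) = 137·0.8835 = 121 g/m³.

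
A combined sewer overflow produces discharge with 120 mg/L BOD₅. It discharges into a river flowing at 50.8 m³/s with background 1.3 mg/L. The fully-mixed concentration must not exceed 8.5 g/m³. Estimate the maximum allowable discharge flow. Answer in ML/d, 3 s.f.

283 ML/d

Mass balance at complete mixing: C_std·(Q_w + Q_r) = Q_w·C_e + Q_r·C_b.
Rearranging, Q_w = Q_r·(C_std − C_b)/(C_e − C_std) = 50.8·(8.5 − 1.3) / (120 − 8.5) = 3.28 m³/s.
= 283.4 ML/d.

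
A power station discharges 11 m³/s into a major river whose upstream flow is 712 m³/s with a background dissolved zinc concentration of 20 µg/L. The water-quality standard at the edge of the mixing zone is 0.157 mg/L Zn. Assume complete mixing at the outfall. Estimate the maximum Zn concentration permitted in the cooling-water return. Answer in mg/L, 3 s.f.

9.02 mg/L

20 µg/L = 0.02 mg/L.
Mass balance: 0.157·723 = 11·Cₑ + 712·0.02.
Cₑ = (113.5 − 14.24) / 11 = 9.025 mg/L.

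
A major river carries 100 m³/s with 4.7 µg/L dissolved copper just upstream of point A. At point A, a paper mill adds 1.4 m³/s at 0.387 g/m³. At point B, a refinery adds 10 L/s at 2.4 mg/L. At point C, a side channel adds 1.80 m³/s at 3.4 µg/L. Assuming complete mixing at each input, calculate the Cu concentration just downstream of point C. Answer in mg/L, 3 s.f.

4.7 µg/L = 0.0047 mg/L.
After input A: C = (100·0.0047 + 1.4·0.387) / 101.4 = 0.009978 mg/L.
10 L/s = 0.01 m³/s.
After input B: C = (101.4·0.009978 + 0.01·2.4) / 101.4 = 0.01021 mg/L.
3.4 µg/L = 0.0034 mg/L.
After input C: C = (101.4·0.01021 + 1.8·0.0034) / 103.2 = 0.0101 mg/L.

0.0101 mg/L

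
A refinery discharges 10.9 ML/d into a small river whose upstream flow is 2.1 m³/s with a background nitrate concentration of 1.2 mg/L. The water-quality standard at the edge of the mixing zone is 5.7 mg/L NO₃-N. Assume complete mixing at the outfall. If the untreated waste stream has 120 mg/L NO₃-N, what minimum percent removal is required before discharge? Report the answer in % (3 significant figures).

32.8 %

10.9 ML/d = 0.1262 m³/s.
Mass balance: 5.7·2.226 = 0.1262·Cₑ + 2.1·1.2.
Cₑ = (12.69 − 2.52) / 0.1262 = 80.61 mg/L.
Required removal = 1 − 80.61/120 = 32.83 %.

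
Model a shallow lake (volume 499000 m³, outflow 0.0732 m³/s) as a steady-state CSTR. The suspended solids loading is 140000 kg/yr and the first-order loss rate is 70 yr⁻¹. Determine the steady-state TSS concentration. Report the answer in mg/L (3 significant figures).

3.76 mg/L

Outflow Q = 0.0732 m³/s × 3.156e+07 s/yr = 2.31e+06 m³/yr.
Steady-state CSTR mass balance: W = Q·C + k·V·C, so C = W/(Q + kV).
Q + kV = 2.31e+06 + 70·499000 = 3.724e+07 m³/yr.
C = 140000/3.724e+07 = 0.003759 kg/m³ = 3.759 mg/L.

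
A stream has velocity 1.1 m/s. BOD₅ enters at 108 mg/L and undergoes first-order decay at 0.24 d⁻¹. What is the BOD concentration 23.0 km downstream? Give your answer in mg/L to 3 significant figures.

102 mg/L

Travel time t = 23.0 km / 1.1 m/s = 2.3e+04/1.1 = 2.091e+04 s = 0.242 d.
First-order decay: C = 108·exp(−0.24·0.242) = 108·0.9436 = 101.9 mg/L.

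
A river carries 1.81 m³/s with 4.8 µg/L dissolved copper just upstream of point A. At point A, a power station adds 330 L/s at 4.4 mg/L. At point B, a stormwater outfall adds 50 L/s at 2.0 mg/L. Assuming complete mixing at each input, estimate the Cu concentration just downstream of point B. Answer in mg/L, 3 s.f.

4.8 µg/L = 0.0048 mg/L.
330 L/s = 0.33 m³/s.
After input A: C = (1.81·0.0048 + 0.33·4.4) / 2.14 = 0.6826 mg/L.
50 L/s = 0.05 m³/s.
After input B: C = (2.14·0.6826 + 0.05·2) / 2.19 = 0.7126 mg/L.

0.713 mg/L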